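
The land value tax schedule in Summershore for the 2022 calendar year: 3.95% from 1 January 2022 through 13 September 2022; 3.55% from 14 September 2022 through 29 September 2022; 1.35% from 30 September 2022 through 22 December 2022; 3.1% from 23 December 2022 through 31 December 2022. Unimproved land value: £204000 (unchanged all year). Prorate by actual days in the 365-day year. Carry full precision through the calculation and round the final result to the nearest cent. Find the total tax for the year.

£6758.83

1 January – 13 September 2022: 256 days at 3.95% → £204000 × 3.95% × 256/365 = £5651.6384
14 September – 29 September 2022: 16 days at 3.55% → £204000 × 3.55% × 16/365 = £317.4575
30 September – 22 December 2022: 84 days at 1.35% → £204000 × 1.35% × 84/365 = £633.7973
23 December – 31 December 2022: 9 days at 3.1% → £204000 × 3.1% × 9/365 = £155.9342
Total = £6758.8274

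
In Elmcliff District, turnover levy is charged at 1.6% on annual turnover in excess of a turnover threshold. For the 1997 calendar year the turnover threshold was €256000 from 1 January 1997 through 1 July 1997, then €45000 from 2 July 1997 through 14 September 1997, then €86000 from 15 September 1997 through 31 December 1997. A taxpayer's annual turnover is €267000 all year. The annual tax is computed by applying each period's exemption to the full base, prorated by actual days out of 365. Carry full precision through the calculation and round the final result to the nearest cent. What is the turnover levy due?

1 January – 1 July 1997: 182 days, exemption €256000 → (€267000 − €256000) × 1.6% × 182/365 = €87.7589
2 July – 14 September 1997: 75 days, exemption €45000 → (€267000 − €45000) × 1.6% × 75/365 = €729.8630
15 September – 31 December 1997: 108 days, exemption €86000 → (€267000 − €86000) × 1.6% × 108/365 = €856.8986
Total = €1674.5205

€1674.52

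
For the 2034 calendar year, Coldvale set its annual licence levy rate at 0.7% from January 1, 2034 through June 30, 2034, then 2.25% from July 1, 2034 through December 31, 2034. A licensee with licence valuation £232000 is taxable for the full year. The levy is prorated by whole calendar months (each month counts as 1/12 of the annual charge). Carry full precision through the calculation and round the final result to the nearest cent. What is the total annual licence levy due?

£3422.00

January 1 – June 30, 2034: 6 months at 0.7% → £232000 × 0.7% × 6/12 = £812.0000
July 1 – December 31, 2034: 6 months at 2.25% → £232000 × 2.25% × 6/12 = £2610.0000
Total = £3422.0000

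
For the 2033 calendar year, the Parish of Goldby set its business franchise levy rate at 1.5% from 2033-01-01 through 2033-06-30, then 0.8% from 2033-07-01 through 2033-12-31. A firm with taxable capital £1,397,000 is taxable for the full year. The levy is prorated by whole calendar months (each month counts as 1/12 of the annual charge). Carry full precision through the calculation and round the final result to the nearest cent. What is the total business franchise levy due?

2033-01-01 to 2033-06-30: 6 months at 1.5% → £1,397,000 × 1.5% × 6/12 = £10,477.5000
2033-07-01 to 2033-12-31: 6 months at 0.8% → £1,397,000 × 0.8% × 6/12 = £5,588.0000
Total = £16,065.5000

£16,065.50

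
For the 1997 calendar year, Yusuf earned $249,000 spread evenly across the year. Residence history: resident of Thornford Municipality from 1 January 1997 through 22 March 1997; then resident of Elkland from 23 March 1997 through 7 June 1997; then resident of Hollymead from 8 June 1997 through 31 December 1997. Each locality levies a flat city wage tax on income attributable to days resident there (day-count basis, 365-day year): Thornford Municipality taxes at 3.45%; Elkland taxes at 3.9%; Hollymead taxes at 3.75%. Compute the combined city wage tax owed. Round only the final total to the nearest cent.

Thornford Municipality, 1 January – 22 March 1997: 81 days → $249,000 × 3.45% × 81/365 = $1,906.3849
Elkland, 23 March – 7 June 1997: 77 days → $249,000 × 3.9% × 77/365 = $2,048.6219
Hollymead, 8 June – 31 December 1997: 207 days → $249,000 × 3.75% × 207/365 = $5,295.5137
Total = $9,250.5205

$9,250.52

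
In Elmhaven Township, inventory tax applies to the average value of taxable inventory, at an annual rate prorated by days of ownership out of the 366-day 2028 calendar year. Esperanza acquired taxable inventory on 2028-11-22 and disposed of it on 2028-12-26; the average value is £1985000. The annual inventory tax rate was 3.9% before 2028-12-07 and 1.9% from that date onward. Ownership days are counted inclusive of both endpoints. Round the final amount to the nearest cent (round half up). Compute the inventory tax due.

£5233.67

2028-11-22 to 2028-12-06: 15 days at 3.9% → £1985000 × 3.9% × 15/366 = £3172.7459
2028-12-07 to 2028-12-26: 20 days at 1.9% → £1985000 × 1.9% × 20/366 = £2060.9290
Total = £5233.6749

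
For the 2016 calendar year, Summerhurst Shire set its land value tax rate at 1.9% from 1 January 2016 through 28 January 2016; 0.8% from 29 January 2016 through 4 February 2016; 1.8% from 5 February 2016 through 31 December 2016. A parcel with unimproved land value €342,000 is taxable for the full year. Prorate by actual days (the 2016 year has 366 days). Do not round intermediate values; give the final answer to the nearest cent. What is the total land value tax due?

€6,116.75

1 January – 28 January 2016: 28 days at 1.9% → €342,000 × 1.9% × 28/366 = €497.1148
29 January – 4 February 2016: 7 days at 0.8% → €342,000 × 0.8% × 7/366 = €52.3279
5 February – 31 December 2016: 331 days at 1.8% → €342,000 × 1.8% × 331/366 = €5,567.3115
Total = €6,116.7541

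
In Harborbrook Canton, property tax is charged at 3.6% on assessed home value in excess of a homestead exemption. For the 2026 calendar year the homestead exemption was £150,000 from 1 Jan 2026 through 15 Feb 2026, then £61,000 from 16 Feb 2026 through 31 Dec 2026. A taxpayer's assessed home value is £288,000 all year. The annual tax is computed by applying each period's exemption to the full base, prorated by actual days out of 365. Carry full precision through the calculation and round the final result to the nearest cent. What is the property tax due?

1 Jan – 15 Feb 2026: 46 days, exemption £150,000 → (£288,000 − £150,000) × 3.6% × 46/365 = £626.1041
16 Feb – 31 Dec 2026: 319 days, exemption £61,000 → (£288,000 − £61,000) × 3.6% × 319/365 = £7,142.1041
Total = £7,768.2082

£7,768.21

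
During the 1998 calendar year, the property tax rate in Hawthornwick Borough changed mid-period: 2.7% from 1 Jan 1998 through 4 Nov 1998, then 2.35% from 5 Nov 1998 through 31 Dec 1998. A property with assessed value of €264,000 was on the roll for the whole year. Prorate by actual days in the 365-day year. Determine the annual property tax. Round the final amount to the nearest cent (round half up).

€6,983.70

1 Jan – 4 Nov 1998: 308 days at 2.7% → €264,000 × 2.7% × 308/365 = €6,014.8603
5 Nov – 31 Dec 1998: 57 days at 2.35% → €264,000 × 2.35% × 57/365 = €968.8438
Total = €6,983.7041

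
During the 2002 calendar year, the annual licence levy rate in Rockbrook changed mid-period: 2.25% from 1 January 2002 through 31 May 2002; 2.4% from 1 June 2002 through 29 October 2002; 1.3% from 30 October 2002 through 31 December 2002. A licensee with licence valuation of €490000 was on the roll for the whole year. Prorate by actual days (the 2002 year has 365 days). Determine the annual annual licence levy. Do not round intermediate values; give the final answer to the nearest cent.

1 January – 31 May 2002: 151 days at 2.25% → €490000 × 2.25% × 151/365 = €4561.0274
1 June – 29 October 2002: 151 days at 2.4% → €490000 × 2.4% × 151/365 = €4865.0959
30 October – 31 December 2002: 63 days at 1.3% → €490000 × 1.3% × 63/365 = €1099.4795
Total = €10525.6027

€10525.60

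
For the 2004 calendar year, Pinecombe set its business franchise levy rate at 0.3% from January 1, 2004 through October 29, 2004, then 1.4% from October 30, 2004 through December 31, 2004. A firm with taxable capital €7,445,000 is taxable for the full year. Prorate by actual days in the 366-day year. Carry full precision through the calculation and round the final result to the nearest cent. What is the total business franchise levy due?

€36,431.68

January 1 – October 29, 2004: 303 days at 0.3% → €7,445,000 × 0.3% × 303/366 = €18,490.4508
October 30 – December 31, 2004: 63 days at 1.4% → €7,445,000 × 1.4% × 63/366 = €17,941.2295
Total = €36,431.6803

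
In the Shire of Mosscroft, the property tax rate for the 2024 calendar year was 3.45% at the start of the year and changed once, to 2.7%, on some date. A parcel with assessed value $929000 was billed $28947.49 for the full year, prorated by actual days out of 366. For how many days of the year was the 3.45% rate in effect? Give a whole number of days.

203 days

Let d = days at the first rate; then 366 − d days at the second rate.
$929000 × [3.45%·d + 2.7%·(366−d)] / 366 = $28947.49
Solving gives d = 203, so the new rate took effect on 22 July 2024.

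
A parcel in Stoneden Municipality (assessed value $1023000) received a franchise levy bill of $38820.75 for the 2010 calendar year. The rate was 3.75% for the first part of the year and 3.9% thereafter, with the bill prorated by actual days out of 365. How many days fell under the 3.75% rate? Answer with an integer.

Let d = days at the first rate; then 365 − d days at the second rate.
$1023000 × [3.75%·d + 3.9%·(365−d)] / 365 = $38820.75
Solving gives d = 256, so the new rate took effect on September 14, 2010.

256 days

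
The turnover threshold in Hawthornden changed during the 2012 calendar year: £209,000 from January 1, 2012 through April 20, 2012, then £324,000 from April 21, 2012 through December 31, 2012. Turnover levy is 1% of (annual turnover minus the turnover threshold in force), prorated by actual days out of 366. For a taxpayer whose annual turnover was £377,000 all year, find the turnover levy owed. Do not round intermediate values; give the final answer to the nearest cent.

£878.77

January 1 – April 20, 2012: 111 days, exemption £209,000 → (£377,000 − £209,000) × 1% × 111/366 = £509.5082
April 21 – December 31, 2012: 255 days, exemption £324,000 → (£377,000 − £324,000) × 1% × 255/366 = £369.2623
Total = £878.7705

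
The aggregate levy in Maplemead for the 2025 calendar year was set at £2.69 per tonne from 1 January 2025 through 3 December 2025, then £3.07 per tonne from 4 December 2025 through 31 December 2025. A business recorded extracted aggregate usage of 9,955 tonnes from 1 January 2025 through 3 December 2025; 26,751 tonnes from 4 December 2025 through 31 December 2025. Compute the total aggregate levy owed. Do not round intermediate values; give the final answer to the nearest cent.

£108904.52

1 January – 3 December 2025: 9,955 tonnes at £2.69/tonne → £26778.95
4 December – 31 December 2025: 26,751 tonnes at £3.07/tonne → £82125.57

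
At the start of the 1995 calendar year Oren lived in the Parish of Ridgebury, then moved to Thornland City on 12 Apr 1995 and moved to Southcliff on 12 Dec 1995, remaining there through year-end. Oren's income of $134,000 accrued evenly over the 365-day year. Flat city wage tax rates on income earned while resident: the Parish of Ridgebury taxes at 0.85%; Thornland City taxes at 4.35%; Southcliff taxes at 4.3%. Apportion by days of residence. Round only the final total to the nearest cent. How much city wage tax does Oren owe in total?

The Parish of Ridgebury, 1 Jan – 11 Apr 1995: 101 days → $134,000 × 0.85% × 101/365 = $315.1753
Thornland City, 12 Apr – 11 Dec 1995: 244 days → $134,000 × 4.35% × 244/365 = $3,896.6466
Southcliff, 12 Dec – 31 Dec 1995: 20 days → $134,000 × 4.3% × 20/365 = $315.7260
Total = $4,527.5479

$4,527.55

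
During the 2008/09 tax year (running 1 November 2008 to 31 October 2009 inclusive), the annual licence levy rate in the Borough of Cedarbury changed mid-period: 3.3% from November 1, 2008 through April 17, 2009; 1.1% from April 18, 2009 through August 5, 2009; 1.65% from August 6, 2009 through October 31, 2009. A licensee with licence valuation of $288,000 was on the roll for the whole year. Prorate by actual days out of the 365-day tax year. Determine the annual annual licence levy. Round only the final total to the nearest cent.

$6,461.85

November 1, 2008 – April 17, 2009: 168 days at 3.3% → $288,000 × 3.3% × 168/365 = $4,374.4438
April 18 – August 5, 2009: 110 days at 1.1% → $288,000 × 1.1% × 110/365 = $954.7397
August 6 – October 31, 2009: 87 days at 1.65% → $288,000 × 1.65% × 87/365 = $1,132.6685
Total = $6,461.8521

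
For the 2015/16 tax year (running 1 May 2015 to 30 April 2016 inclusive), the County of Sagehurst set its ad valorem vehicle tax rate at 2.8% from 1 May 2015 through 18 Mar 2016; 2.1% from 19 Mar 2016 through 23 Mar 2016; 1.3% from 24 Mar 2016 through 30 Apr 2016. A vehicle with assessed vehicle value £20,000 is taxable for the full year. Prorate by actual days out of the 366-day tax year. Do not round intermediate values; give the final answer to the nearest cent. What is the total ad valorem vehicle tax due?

1 May 2015 – 18 Mar 2016: 323 days at 2.8% → £20,000 × 2.8% × 323/366 = £494.2077
19 Mar – 23 Mar 2016: 5 days at 2.1% → £20,000 × 2.1% × 5/366 = £5.7377
24 Mar – 30 Apr 2016: 38 days at 1.3% → £20,000 × 1.3% × 38/366 = £26.9945
Total = £526.9399

£526.94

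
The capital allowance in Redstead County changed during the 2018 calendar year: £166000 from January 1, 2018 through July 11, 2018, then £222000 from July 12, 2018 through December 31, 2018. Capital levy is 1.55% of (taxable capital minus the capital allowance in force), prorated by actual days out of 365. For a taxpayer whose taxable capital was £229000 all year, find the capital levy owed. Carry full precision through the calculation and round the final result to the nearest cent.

£565.09

January 1 – July 11, 2018: 192 days, exemption £166000 → (£229000 − £166000) × 1.55% × 192/365 = £513.6658
July 12 – December 31, 2018: 173 days, exemption £222000 → (£229000 − £222000) × 1.55% × 173/365 = £51.4260
Total = £565.0918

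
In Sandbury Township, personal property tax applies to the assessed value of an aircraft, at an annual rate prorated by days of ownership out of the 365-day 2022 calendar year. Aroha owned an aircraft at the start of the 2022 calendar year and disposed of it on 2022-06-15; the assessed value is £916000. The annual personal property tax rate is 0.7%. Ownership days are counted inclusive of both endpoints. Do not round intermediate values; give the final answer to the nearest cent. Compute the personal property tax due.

£2916.14

Days held (2022-01-01 to 2022-06-15): 166 out of 365
Tax = £916000 × 0.7% × 166/365 = £2916.1425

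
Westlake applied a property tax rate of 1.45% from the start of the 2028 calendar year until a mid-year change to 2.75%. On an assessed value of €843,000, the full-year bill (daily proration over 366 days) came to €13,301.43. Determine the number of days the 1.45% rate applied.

Let d = days at the first rate; then 366 − d days at the second rate.
€843,000 × [1.45%·d + 2.75%·(366−d)] / 366 = €13,301.43
Solving gives d = 330, so the new rate took effect on 26 Nov 2028.

330 days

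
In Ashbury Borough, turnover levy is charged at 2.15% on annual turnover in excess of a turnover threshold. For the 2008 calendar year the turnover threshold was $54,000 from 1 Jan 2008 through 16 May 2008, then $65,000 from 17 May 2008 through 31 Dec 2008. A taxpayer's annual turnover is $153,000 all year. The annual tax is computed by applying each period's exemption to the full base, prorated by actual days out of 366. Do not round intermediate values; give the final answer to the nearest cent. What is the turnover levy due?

$1,980.53

1 Jan – 16 May 2008: 137 days, exemption $54,000 → ($153,000 − $54,000) × 2.15% × 137/366 = $796.7336
17 May – 31 Dec 2008: 229 days, exemption $65,000 → ($153,000 − $65,000) × 2.15% × 229/366 = $1,183.7923
Total = $1,980.5260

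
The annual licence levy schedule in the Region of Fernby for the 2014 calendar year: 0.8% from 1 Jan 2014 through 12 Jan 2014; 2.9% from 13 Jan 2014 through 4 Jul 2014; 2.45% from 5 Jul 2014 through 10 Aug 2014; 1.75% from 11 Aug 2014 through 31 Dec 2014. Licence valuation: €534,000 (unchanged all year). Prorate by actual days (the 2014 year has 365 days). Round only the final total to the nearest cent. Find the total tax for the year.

€12,467.80

1 Jan – 12 Jan 2014: 12 days at 0.8% → €534,000 × 0.8% × 12/365 = €140.4493
13 Jan – 4 Jul 2014: 173 days at 2.9% → €534,000 × 2.9% × 173/365 = €7,339.9397
5 Jul – 10 Aug 2014: 37 days at 2.45% → €534,000 × 2.45% × 37/365 = €1,326.2219
11 Aug – 31 Dec 2014: 143 days at 1.75% → €534,000 × 1.75% × 143/365 = €3,661.1918
Total = €12,467.8027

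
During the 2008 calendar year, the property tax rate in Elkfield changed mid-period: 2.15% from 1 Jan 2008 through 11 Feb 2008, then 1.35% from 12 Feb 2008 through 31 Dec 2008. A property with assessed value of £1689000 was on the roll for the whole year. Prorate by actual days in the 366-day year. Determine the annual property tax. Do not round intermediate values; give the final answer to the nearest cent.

£24352.06

1 Jan – 11 Feb 2008: 42 days at 2.15% → £1689000 × 2.15% × 42/366 = £4167.1230
12 Feb – 31 Dec 2008: 324 days at 1.35% → £1689000 × 1.35% × 324/366 = £20184.9344
Total = £24352.0574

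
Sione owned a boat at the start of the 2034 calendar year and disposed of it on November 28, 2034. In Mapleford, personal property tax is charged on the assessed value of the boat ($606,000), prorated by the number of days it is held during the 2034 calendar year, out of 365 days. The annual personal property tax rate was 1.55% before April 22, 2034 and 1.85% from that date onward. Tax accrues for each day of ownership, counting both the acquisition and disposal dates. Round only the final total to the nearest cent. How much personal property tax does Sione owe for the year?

January 1 – April 21, 2034: 111 days at 1.55% → $606,000 × 1.55% × 111/365 = $2,856.5014
April 22 – November 28, 2034: 221 days at 1.85% → $606,000 × 1.85% × 221/365 = $6,788.0301
Total = $9,644.5315

$9,644.53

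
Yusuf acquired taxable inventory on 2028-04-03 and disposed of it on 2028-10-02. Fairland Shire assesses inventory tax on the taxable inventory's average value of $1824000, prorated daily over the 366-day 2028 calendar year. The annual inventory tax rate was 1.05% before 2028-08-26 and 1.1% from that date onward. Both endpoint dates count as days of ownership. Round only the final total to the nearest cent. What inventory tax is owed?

$9670.69

2028-04-03 to 2028-08-25: 145 days at 1.05% → $1824000 × 1.05% × 145/366 = $7587.5410
2028-08-26 to 2028-10-02: 38 days at 1.1% → $1824000 × 1.1% × 38/366 = $2083.1475
Total = $9670.6885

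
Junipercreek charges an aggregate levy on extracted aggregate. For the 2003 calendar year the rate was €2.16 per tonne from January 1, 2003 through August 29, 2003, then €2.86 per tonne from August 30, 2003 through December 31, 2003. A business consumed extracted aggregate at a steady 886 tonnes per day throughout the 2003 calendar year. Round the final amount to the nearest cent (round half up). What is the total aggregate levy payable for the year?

January 1 – August 29, 2003: 241 days × 886 tonnes/day = 213,526 tonnes at €2.16/tonne → €461,216.16
August 30 – December 31, 2003: 124 days × 886 tonnes/day = 109,864 tonnes at €2.86/tonne → €314,211.04

€775,427.20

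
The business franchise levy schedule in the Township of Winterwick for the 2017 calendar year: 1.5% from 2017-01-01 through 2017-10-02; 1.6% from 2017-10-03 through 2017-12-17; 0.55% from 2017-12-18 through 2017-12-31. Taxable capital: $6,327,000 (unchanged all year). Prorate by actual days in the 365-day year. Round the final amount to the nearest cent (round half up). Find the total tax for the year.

$93,916.95

2017-01-01 to 2017-10-02: 275 days at 1.5% → $6,327,000 × 1.5% × 275/365 = $71,503.7671
2017-10-03 to 2017-12-17: 76 days at 1.6% → $6,327,000 × 1.6% × 76/365 = $21,078.4438
2017-12-18 to 2017-12-31: 14 days at 0.55% → $6,327,000 × 0.55% × 14/365 = $1,334.7370
Total = $93,916.9479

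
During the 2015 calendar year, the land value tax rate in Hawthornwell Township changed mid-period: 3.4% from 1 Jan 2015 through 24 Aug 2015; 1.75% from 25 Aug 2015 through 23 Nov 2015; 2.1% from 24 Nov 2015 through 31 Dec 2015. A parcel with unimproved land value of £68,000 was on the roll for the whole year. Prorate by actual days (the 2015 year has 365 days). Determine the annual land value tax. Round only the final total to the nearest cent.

1 Jan – 24 Aug 2015: 236 days at 3.4% → £68,000 × 3.4% × 236/365 = £1,494.8822
25 Aug – 23 Nov 2015: 91 days at 1.75% → £68,000 × 1.75% × 91/365 = £296.6849
24 Nov – 31 Dec 2015: 38 days at 2.1% → £68,000 × 2.1% × 38/365 = £148.6685
Total = £1,940.2356

£1,940.24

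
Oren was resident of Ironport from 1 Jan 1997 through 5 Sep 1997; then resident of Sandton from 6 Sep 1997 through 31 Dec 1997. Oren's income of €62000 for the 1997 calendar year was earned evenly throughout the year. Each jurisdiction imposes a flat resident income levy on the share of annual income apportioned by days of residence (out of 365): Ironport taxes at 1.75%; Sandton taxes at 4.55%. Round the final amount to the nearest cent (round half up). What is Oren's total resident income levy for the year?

€1641.47

Ironport, 1 Jan – 5 Sep 1997: 248 days → €62000 × 1.75% × 248/365 = €737.2055
Sandton, 6 Sep – 31 Dec 1997: 117 days → €62000 × 4.55% × 117/365 = €904.2658
Total = €1641.4712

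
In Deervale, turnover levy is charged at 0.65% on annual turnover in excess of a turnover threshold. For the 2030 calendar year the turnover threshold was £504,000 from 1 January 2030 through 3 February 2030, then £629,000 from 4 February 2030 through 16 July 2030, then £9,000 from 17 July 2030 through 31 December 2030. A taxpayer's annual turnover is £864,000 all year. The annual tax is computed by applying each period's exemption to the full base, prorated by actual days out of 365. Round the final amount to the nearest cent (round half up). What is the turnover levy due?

£3,458.09

1 January – 3 February 2030: 34 days, exemption £504,000 → (£864,000 − £504,000) × 0.65% × 34/365 = £217.9726
4 February – 16 July 2030: 163 days, exemption £629,000 → (£864,000 − £629,000) × 0.65% × 163/365 = £682.1438
17 July – 31 December 2030: 168 days, exemption £9,000 → (£864,000 − £9,000) × 0.65% × 168/365 = £2,557.9726
Total = £3,458.0890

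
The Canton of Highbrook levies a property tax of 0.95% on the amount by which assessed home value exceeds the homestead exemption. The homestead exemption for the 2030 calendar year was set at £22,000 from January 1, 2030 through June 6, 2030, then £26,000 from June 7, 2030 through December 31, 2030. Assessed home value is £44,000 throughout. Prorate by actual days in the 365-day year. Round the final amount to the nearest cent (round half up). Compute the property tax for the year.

January 1 – June 6, 2030: 157 days, exemption £22,000 → (£44,000 − £22,000) × 0.95% × 157/365 = £89.8986
June 7 – December 31, 2030: 208 days, exemption £26,000 → (£44,000 − £26,000) × 0.95% × 208/365 = £97.4466
Total = £187.3452

£187.35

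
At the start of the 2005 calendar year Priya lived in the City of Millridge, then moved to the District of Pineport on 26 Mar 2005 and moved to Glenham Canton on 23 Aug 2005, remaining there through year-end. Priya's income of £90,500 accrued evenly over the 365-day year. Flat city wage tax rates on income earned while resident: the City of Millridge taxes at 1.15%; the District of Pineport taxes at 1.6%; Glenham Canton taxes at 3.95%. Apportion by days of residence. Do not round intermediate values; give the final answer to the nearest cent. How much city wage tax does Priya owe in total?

The City of Millridge, 1 Jan – 25 Mar 2005: 84 days → £90,500 × 1.15% × 84/365 = £239.5151
The District of Pineport, 26 Mar – 22 Aug 2005: 150 days → £90,500 × 1.6% × 150/365 = £595.0685
Glenham Canton, 23 Aug – 31 Dec 2005: 131 days → £90,500 × 3.95% × 131/365 = £1,282.9925
Total = £2,117.5760

£2,117.58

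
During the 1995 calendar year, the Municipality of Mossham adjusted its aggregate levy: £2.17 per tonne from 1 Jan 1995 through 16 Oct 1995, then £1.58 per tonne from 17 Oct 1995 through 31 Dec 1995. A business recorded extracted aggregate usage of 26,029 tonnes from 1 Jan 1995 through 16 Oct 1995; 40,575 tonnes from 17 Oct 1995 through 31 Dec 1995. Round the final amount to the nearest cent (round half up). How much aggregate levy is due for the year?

1 Jan – 16 Oct 1995: 26,029 tonnes at £2.17/tonne → £56,482.93
17 Oct – 31 Dec 1995: 40,575 tonnes at £1.58/tonne → £64,108.50

£120,591.43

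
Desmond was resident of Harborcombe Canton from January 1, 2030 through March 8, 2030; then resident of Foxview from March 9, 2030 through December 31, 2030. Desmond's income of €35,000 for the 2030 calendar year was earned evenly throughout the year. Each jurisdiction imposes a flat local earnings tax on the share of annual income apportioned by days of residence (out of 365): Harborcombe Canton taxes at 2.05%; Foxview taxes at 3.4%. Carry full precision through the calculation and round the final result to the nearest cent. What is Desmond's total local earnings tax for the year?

€1,103.27

Harborcombe Canton, January 1 – March 8, 2030: 67 days → €35,000 × 2.05% × 67/365 = €131.7055
Foxview, March 9 – December 31, 2030: 298 days → €35,000 × 3.4% × 298/365 = €971.5616
Total = €1,103.2671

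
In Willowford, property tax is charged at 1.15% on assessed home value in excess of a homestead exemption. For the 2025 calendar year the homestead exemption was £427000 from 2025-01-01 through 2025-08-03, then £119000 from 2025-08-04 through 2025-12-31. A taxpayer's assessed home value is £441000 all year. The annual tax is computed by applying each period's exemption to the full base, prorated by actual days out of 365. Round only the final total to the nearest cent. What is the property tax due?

£1616.62

2025-01-01 to 2025-08-03: 215 days, exemption £427000 → (£441000 − £427000) × 1.15% × 215/365 = £94.8356
2025-08-04 to 2025-12-31: 150 days, exemption £119000 → (£441000 − £119000) × 1.15% × 150/365 = £1521.7808
Total = £1616.6164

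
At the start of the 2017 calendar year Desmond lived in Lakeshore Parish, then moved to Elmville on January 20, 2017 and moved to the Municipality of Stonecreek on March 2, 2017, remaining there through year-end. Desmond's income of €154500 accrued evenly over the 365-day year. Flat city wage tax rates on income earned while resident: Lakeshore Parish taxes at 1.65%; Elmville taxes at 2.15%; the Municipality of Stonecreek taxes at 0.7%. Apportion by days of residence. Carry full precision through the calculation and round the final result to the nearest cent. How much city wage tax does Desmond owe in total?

€1409.55

Lakeshore Parish, January 1 – January 19, 2017: 19 days → €154500 × 1.65% × 19/365 = €132.7007
Elmville, January 20 – March 1, 2017: 41 days → €154500 × 2.15% × 41/365 = €373.1281
The Municipality of Stonecreek, March 2 – December 31, 2017: 305 days → €154500 × 0.7% × 305/365 = €903.7192
Total = €1409.5479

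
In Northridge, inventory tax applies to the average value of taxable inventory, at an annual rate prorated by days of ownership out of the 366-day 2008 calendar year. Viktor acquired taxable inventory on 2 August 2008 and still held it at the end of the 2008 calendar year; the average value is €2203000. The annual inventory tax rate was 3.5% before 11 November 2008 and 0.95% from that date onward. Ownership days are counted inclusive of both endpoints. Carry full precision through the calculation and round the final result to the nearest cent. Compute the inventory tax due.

2 August – 10 November 2008: 101 days at 3.5% → €2203000 × 3.5% × 101/366 = €21277.6093
11 November – 31 December 2008: 51 days at 0.95% → €2203000 × 0.95% × 51/366 = €2916.2664
Total = €24193.8757

€24193.88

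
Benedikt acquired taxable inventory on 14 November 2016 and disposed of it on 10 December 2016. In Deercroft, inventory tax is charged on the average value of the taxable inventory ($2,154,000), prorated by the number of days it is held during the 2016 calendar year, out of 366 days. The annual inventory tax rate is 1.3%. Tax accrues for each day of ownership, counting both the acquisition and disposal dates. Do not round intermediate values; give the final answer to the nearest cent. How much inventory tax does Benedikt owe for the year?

$2,065.72

Days held (14 November – 10 December 2016): 27 out of 366
Tax = $2,154,000 × 1.3% × 27/366 = $2,065.7213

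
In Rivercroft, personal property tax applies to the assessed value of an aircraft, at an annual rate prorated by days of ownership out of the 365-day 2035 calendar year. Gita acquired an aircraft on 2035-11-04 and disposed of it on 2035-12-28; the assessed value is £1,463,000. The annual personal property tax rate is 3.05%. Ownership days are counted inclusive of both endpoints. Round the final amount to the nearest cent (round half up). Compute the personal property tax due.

£6,723.79

Days held (2035-11-04 to 2035-12-28): 55 out of 365
Tax = £1,463,000 × 3.05% × 55/365 = £6,723.7877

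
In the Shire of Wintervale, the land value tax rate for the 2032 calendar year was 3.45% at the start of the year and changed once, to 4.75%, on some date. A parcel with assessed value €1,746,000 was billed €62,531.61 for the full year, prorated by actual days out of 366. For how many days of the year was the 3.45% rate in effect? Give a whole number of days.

Let d = days at the first rate; then 366 − d days at the second rate.
€1,746,000 × [3.45%·d + 4.75%·(366−d)] / 366 = €62,531.61
Solving gives d = 329, so the new rate took effect on 25 Nov 2032.

329 days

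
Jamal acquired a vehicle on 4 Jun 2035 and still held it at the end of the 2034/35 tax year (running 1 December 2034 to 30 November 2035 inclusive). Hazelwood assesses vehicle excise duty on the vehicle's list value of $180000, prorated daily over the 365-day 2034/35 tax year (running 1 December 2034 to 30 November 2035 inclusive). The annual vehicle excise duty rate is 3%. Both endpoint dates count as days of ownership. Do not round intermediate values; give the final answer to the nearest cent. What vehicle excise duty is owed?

$2663.01

Days held (4 Jun – 30 Nov 2035): 180 out of 365
Tax = $180000 × 3% × 180/365 = $2663.0137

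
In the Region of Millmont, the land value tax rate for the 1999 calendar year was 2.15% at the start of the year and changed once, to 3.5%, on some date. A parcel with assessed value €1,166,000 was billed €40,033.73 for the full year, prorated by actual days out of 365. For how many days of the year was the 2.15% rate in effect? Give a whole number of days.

Let d = days at the first rate; then 365 − d days at the second rate.
€1,166,000 × [2.15%·d + 3.5%·(365−d)] / 365 = €40,033.73
Solving gives d = 18, so the new rate took effect on January 19, 1999.

18 days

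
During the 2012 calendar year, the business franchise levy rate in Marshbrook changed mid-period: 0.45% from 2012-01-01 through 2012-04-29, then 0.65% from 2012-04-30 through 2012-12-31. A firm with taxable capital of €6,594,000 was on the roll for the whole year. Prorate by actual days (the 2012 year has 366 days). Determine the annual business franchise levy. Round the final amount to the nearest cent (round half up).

€38,537.07

2012-01-01 to 2012-04-29: 120 days at 0.45% → €6,594,000 × 0.45% × 120/366 = €9,728.8525
2012-04-30 to 2012-12-31: 246 days at 0.65% → €6,594,000 × 0.65% × 246/366 = €28,808.2131
Total = €38,537.0656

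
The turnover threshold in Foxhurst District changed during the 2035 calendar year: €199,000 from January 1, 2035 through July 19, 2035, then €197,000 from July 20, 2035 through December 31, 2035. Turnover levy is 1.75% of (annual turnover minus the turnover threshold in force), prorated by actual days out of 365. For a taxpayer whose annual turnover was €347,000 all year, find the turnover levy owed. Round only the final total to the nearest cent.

January 1 – July 19, 2035: 200 days, exemption €199,000 → (€347,000 − €199,000) × 1.75% × 200/365 = €1,419.1781
July 20 – December 31, 2035: 165 days, exemption €197,000 → (€347,000 − €197,000) × 1.75% × 165/365 = €1,186.6438
Total = €2,605.8219

€2,605.82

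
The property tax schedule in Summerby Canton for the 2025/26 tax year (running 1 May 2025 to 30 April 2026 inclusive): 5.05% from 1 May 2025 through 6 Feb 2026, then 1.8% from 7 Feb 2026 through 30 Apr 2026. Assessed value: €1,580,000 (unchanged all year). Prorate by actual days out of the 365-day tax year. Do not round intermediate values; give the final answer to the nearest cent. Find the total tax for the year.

1 May 2025 – 6 Feb 2026: 282 days at 5.05% → €1,580,000 × 5.05% × 282/365 = €61,645.9726
7 Feb – 30 Apr 2026: 83 days at 1.8% → €1,580,000 × 1.8% × 83/365 = €6,467.1781
Total = €68,113.1507

€68,113.15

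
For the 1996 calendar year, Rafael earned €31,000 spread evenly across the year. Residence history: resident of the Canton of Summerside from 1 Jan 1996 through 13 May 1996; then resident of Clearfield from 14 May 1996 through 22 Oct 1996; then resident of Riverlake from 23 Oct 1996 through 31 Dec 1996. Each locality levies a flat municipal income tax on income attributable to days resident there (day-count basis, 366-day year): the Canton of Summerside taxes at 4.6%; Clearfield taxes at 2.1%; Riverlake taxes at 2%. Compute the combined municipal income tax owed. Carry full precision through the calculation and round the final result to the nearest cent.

The Canton of Summerside, 1 Jan – 13 May 1996: 134 days → €31,000 × 4.6% × 134/366 = €522.0874
Clearfield, 14 May – 22 Oct 1996: 162 days → €31,000 × 2.1% × 162/366 = €288.1475
Riverlake, 23 Oct – 31 Dec 1996: 70 days → €31,000 × 2% × 70/366 = €118.5792
Total = €928.8142

€928.81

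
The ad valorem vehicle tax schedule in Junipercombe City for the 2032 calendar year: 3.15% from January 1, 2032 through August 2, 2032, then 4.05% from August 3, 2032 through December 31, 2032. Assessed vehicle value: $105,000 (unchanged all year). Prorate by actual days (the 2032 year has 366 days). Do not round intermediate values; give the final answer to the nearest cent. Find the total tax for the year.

$3,697.38

January 1 – August 2, 2032: 215 days at 3.15% → $105,000 × 3.15% × 215/366 = $1,942.9303
August 3 – December 31, 2032: 151 days at 4.05% → $105,000 × 4.05% × 151/366 = $1,754.4467
Total = $3,697.3770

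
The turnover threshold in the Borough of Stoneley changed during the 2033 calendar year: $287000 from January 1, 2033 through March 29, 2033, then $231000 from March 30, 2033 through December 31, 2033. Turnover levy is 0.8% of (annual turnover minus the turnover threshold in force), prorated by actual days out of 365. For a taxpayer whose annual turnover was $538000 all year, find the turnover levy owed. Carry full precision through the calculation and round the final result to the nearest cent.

$2347.99

January 1 – March 29, 2033: 88 days, exemption $287000 → ($538000 − $287000) × 0.8% × 88/365 = $484.1205
March 30 – December 31, 2033: 277 days, exemption $231000 → ($538000 − $231000) × 0.8% × 277/365 = $1863.8685
Total = $2347.9890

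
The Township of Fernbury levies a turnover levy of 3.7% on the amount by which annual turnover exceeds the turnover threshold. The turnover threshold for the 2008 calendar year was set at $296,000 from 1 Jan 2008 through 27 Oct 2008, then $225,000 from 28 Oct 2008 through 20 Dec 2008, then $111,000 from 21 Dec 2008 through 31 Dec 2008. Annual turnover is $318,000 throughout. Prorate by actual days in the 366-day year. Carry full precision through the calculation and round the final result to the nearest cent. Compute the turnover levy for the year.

$1,407.31

1 Jan – 27 Oct 2008: 301 days, exemption $296,000 → ($318,000 − $296,000) × 3.7% × 301/366 = $669.4372
28 Oct – 20 Dec 2008: 54 days, exemption $225,000 → ($318,000 − $225,000) × 3.7% × 54/366 = $507.6885
21 Dec – 31 Dec 2008: 11 days, exemption $111,000 → ($318,000 − $111,000) × 3.7% × 11/366 = $230.1885
Total = $1,407.3142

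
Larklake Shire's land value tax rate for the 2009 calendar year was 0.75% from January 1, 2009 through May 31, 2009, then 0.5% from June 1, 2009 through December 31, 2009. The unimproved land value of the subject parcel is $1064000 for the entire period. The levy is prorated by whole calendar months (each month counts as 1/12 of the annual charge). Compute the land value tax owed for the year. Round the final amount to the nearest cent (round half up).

January 1 – May 31, 2009: 5 months at 0.75% → $1064000 × 0.75% × 5/12 = $3325.0000
June 1 – December 31, 2009: 7 months at 0.5% → $1064000 × 0.5% × 7/12 = $3103.3333
Total = $6428.3333

$6428.33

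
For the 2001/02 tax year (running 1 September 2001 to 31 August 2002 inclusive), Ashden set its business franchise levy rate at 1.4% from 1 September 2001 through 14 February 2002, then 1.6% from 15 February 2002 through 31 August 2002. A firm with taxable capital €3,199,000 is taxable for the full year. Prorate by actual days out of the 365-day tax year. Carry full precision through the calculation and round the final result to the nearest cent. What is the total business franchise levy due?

€48,256.70

1 September 2001 – 14 February 2002: 167 days at 1.4% → €3,199,000 × 1.4% × 167/365 = €20,491.1288
15 February – 31 August 2002: 198 days at 1.6% → €3,199,000 × 1.6% × 198/365 = €27,765.5671
Total = €48,256.6959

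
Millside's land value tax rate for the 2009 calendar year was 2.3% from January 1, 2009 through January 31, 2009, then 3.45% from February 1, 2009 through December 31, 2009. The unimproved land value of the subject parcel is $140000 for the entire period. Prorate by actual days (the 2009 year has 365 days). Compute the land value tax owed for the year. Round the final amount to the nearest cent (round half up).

$4693.26

January 1 – January 31, 2009: 31 days at 2.3% → $140000 × 2.3% × 31/365 = $273.4795
February 1 – December 31, 2009: 334 days at 3.45% → $140000 × 3.45% × 334/365 = $4419.7808
Total = $4693.2603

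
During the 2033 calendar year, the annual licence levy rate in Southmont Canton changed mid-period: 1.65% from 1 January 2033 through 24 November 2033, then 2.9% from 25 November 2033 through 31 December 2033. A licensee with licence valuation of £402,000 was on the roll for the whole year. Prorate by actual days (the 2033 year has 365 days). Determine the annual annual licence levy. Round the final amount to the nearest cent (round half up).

1 January – 24 November 2033: 328 days at 1.65% → £402,000 × 1.65% × 328/365 = £5,960.6137
25 November – 31 December 2033: 37 days at 2.9% → £402,000 × 2.9% × 37/365 = £1,181.7699
Total = £7,142.3836

£7,142.38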